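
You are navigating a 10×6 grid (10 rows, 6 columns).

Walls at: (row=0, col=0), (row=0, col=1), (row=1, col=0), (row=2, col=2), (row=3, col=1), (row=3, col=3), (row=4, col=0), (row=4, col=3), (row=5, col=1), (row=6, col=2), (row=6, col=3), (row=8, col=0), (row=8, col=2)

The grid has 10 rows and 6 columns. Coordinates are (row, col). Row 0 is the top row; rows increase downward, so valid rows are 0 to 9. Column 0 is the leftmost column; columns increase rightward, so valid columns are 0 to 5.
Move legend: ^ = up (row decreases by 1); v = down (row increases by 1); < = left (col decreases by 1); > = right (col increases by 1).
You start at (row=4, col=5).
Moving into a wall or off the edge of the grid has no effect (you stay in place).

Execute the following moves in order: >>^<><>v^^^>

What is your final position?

Answer: Final position: (row=1, col=5)

Derivation:
Start: (row=4, col=5)
  > (right): blocked, stay at (row=4, col=5)
  > (right): blocked, stay at (row=4, col=5)
  ^ (up): (row=4, col=5) -> (row=3, col=5)
  < (left): (row=3, col=5) -> (row=3, col=4)
  > (right): (row=3, col=4) -> (row=3, col=5)
  < (left): (row=3, col=5) -> (row=3, col=4)
  > (right): (row=3, col=4) -> (row=3, col=5)
  v (down): (row=3, col=5) -> (row=4, col=5)
  ^ (up): (row=4, col=5) -> (row=3, col=5)
  ^ (up): (row=3, col=5) -> (row=2, col=5)
  ^ (up): (row=2, col=5) -> (row=1, col=5)
  > (right): blocked, stay at (row=1, col=5)
Final: (row=1, col=5)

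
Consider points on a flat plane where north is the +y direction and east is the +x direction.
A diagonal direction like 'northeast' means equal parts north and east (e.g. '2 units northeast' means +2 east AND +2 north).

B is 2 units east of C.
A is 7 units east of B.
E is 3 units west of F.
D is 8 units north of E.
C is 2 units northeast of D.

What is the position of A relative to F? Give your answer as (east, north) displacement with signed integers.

Place F at the origin (east=0, north=0).
  E is 3 units west of F: delta (east=-3, north=+0); E at (east=-3, north=0).
  D is 8 units north of E: delta (east=+0, north=+8); D at (east=-3, north=8).
  C is 2 units northeast of D: delta (east=+2, north=+2); C at (east=-1, north=10).
  B is 2 units east of C: delta (east=+2, north=+0); B at (east=1, north=10).
  A is 7 units east of B: delta (east=+7, north=+0); A at (east=8, north=10).
Therefore A relative to F: (east=8, north=10).

Answer: A is at (east=8, north=10) relative to F.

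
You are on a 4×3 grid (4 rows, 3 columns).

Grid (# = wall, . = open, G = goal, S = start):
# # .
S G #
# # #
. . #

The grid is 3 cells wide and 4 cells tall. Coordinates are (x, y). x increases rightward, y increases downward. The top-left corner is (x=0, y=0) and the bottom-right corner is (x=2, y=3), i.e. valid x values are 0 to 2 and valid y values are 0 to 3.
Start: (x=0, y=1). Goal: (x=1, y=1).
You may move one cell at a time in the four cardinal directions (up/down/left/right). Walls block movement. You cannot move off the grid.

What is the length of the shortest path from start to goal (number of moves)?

Answer: Shortest path length: 1

Derivation:
BFS from (x=0, y=1) until reaching (x=1, y=1):
  Distance 0: (x=0, y=1)
  Distance 1: (x=1, y=1)  <- goal reached here
One shortest path (1 moves): (x=0, y=1) -> (x=1, y=1)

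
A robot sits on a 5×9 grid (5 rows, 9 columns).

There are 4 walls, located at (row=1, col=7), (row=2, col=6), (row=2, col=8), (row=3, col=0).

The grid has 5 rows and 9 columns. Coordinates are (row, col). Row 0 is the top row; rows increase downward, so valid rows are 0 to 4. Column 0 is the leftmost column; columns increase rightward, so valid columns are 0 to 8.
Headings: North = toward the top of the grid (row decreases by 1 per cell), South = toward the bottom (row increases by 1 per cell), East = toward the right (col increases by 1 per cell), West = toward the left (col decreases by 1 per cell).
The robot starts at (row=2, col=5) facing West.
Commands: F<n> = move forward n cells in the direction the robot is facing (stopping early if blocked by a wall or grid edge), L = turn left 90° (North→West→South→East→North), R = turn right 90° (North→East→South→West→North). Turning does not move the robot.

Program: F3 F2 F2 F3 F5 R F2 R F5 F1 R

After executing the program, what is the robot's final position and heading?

Answer: Final position: (row=0, col=6), facing South

Derivation:
Start: (row=2, col=5), facing West
  F3: move forward 3, now at (row=2, col=2)
  F2: move forward 2, now at (row=2, col=0)
  F2: move forward 0/2 (blocked), now at (row=2, col=0)
  F3: move forward 0/3 (blocked), now at (row=2, col=0)
  F5: move forward 0/5 (blocked), now at (row=2, col=0)
  R: turn right, now facing North
  F2: move forward 2, now at (row=0, col=0)
  R: turn right, now facing East
  F5: move forward 5, now at (row=0, col=5)
  F1: move forward 1, now at (row=0, col=6)
  R: turn right, now facing South
Final: (row=0, col=6), facing South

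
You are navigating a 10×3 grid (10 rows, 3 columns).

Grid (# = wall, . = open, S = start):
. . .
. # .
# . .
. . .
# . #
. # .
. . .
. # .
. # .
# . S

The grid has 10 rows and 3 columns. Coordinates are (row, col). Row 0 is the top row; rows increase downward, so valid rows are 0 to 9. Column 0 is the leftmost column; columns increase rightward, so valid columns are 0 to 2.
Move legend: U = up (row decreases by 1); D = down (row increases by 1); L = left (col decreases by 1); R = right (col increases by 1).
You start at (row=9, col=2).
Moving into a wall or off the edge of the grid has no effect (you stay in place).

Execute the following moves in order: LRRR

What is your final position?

Start: (row=9, col=2)
  L (left): (row=9, col=2) -> (row=9, col=1)
  R (right): (row=9, col=1) -> (row=9, col=2)
  R (right): blocked, stay at (row=9, col=2)
  R (right): blocked, stay at (row=9, col=2)
Final: (row=9, col=2)

Answer: Final position: (row=9, col=2)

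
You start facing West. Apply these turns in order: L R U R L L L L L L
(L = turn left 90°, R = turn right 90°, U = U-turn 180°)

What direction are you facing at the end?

Start: West
  L (left (90° counter-clockwise)) -> South
  R (right (90° clockwise)) -> West
  U (U-turn (180°)) -> East
  R (right (90° clockwise)) -> South
  L (left (90° counter-clockwise)) -> East
  L (left (90° counter-clockwise)) -> North
  L (left (90° counter-clockwise)) -> West
  L (left (90° counter-clockwise)) -> South
  L (left (90° counter-clockwise)) -> East
  L (left (90° counter-clockwise)) -> North
Final: North

Answer: Final heading: North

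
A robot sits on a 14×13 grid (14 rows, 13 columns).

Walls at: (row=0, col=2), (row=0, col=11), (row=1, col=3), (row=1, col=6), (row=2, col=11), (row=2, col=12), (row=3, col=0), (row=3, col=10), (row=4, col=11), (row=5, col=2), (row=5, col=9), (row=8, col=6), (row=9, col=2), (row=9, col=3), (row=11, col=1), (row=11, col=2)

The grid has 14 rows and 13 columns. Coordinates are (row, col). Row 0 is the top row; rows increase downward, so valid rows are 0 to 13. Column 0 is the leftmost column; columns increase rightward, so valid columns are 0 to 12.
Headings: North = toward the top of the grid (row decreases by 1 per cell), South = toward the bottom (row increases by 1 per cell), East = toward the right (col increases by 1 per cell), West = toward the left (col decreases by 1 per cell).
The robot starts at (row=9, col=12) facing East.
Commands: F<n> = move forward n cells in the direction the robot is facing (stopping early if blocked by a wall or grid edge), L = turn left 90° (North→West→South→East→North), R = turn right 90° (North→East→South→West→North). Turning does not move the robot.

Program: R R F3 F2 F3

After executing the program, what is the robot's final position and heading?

Answer: Final position: (row=9, col=4), facing West

Derivation:
Start: (row=9, col=12), facing East
  R: turn right, now facing South
  R: turn right, now facing West
  F3: move forward 3, now at (row=9, col=9)
  F2: move forward 2, now at (row=9, col=7)
  F3: move forward 3, now at (row=9, col=4)
Final: (row=9, col=4), facing West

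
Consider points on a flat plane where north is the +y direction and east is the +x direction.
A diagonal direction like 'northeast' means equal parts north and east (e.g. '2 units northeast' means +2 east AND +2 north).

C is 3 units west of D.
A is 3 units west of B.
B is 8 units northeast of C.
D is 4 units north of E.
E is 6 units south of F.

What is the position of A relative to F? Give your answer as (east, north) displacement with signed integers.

Answer: A is at (east=2, north=6) relative to F.

Derivation:
Place F at the origin (east=0, north=0).
  E is 6 units south of F: delta (east=+0, north=-6); E at (east=0, north=-6).
  D is 4 units north of E: delta (east=+0, north=+4); D at (east=0, north=-2).
  C is 3 units west of D: delta (east=-3, north=+0); C at (east=-3, north=-2).
  B is 8 units northeast of C: delta (east=+8, north=+8); B at (east=5, north=6).
  A is 3 units west of B: delta (east=-3, north=+0); A at (east=2, north=6).
Therefore A relative to F: (east=2, north=6).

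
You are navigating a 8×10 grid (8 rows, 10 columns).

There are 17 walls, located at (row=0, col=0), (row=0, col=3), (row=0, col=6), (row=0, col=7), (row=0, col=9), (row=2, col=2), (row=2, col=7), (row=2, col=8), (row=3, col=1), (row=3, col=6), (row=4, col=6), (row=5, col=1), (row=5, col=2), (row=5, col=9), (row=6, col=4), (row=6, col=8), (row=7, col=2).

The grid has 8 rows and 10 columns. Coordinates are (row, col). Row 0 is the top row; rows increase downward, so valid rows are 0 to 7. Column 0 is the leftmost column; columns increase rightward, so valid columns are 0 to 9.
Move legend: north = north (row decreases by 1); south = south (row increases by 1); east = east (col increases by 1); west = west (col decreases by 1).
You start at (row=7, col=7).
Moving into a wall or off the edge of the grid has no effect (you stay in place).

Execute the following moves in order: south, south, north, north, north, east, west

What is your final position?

Start: (row=7, col=7)
  south (south): blocked, stay at (row=7, col=7)
  south (south): blocked, stay at (row=7, col=7)
  north (north): (row=7, col=7) -> (row=6, col=7)
  north (north): (row=6, col=7) -> (row=5, col=7)
  north (north): (row=5, col=7) -> (row=4, col=7)
  east (east): (row=4, col=7) -> (row=4, col=8)
  west (west): (row=4, col=8) -> (row=4, col=7)
Final: (row=4, col=7)

Answer: Final position: (row=4, col=7)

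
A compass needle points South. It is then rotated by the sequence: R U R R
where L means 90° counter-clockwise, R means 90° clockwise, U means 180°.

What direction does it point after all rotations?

Start: South
  R (right (90° clockwise)) -> West
  U (U-turn (180°)) -> East
  R (right (90° clockwise)) -> South
  R (right (90° clockwise)) -> West
Final: West

Answer: Final heading: West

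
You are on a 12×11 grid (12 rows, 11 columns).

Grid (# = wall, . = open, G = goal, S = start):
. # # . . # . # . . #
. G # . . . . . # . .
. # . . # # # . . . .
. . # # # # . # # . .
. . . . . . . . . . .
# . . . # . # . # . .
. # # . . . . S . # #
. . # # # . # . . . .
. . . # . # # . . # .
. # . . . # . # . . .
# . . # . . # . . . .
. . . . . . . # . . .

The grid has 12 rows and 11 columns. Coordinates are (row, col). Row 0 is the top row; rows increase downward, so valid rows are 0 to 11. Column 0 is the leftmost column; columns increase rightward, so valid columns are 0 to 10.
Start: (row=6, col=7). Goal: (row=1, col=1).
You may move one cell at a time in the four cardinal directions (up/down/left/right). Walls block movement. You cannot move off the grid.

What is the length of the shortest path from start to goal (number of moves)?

Answer: Shortest path length: 13

Derivation:
BFS from (row=6, col=7) until reaching (row=1, col=1):
  Distance 0: (row=6, col=7)
  Distance 1: (row=5, col=7), (row=6, col=6), (row=6, col=8), (row=7, col=7)
  Distance 2: (row=4, col=7), (row=6, col=5), (row=7, col=8), (row=8, col=7)
  Distance 3: (row=4, col=6), (row=4, col=8), (row=5, col=5), (row=6, col=4), (row=7, col=5), (row=7, col=9), (row=8, col=8)
  Distance 4: (row=3, col=6), (row=4, col=5), (row=4, col=9), (row=6, col=3), (row=7, col=10), (row=9, col=8)
  Distance 5: (row=3, col=9), (row=4, col=4), (row=4, col=10), (row=5, col=3), (row=5, col=9), (row=8, col=10), (row=9, col=9), (row=10, col=8)
  Distance 6: (row=2, col=9), (row=3, col=10), (row=4, col=3), (row=5, col=2), (row=5, col=10), (row=9, col=10), (row=10, col=7), (row=10, col=9), (row=11, col=8)
  Distance 7: (row=1, col=9), (row=2, col=8), (row=2, col=10), (row=4, col=2), (row=5, col=1), (row=10, col=10), (row=11, col=9)
  Distance 8: (row=0, col=9), (row=1, col=10), (row=2, col=7), (row=4, col=1), (row=11, col=10)
  Distance 9: (row=0, col=8), (row=1, col=7), (row=3, col=1), (row=4, col=0)
  Distance 10: (row=1, col=6), (row=3, col=0)
  Distance 11: (row=0, col=6), (row=1, col=5), (row=2, col=0)
  Distance 12: (row=1, col=0), (row=1, col=4)
  Distance 13: (row=0, col=0), (row=0, col=4), (row=1, col=1), (row=1, col=3)  <- goal reached here
One shortest path (13 moves): (row=6, col=7) -> (row=6, col=6) -> (row=6, col=5) -> (row=6, col=4) -> (row=6, col=3) -> (row=5, col=3) -> (row=5, col=2) -> (row=5, col=1) -> (row=4, col=1) -> (row=4, col=0) -> (row=3, col=0) -> (row=2, col=0) -> (row=1, col=0) -> (row=1, col=1)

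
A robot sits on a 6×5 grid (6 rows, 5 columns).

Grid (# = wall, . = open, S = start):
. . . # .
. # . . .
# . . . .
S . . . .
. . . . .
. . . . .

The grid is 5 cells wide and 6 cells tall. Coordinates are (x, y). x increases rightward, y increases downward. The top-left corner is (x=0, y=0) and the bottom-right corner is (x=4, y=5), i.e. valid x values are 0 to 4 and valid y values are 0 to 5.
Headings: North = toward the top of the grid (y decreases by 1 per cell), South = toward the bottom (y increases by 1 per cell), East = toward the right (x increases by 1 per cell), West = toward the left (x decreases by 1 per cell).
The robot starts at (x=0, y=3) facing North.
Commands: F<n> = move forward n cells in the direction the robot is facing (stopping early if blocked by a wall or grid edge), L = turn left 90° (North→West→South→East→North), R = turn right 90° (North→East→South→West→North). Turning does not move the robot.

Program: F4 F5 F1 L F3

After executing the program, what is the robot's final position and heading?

Start: (x=0, y=3), facing North
  F4: move forward 0/4 (blocked), now at (x=0, y=3)
  F5: move forward 0/5 (blocked), now at (x=0, y=3)
  F1: move forward 0/1 (blocked), now at (x=0, y=3)
  L: turn left, now facing West
  F3: move forward 0/3 (blocked), now at (x=0, y=3)
Final: (x=0, y=3), facing West

Answer: Final position: (x=0, y=3), facing West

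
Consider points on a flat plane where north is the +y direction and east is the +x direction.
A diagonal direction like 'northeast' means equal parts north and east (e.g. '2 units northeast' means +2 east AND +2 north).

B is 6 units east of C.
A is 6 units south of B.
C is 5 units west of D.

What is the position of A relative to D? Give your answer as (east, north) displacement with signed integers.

Place D at the origin (east=0, north=0).
  C is 5 units west of D: delta (east=-5, north=+0); C at (east=-5, north=0).
  B is 6 units east of C: delta (east=+6, north=+0); B at (east=1, north=0).
  A is 6 units south of B: delta (east=+0, north=-6); A at (east=1, north=-6).
Therefore A relative to D: (east=1, north=-6).

Answer: A is at (east=1, north=-6) relative to D.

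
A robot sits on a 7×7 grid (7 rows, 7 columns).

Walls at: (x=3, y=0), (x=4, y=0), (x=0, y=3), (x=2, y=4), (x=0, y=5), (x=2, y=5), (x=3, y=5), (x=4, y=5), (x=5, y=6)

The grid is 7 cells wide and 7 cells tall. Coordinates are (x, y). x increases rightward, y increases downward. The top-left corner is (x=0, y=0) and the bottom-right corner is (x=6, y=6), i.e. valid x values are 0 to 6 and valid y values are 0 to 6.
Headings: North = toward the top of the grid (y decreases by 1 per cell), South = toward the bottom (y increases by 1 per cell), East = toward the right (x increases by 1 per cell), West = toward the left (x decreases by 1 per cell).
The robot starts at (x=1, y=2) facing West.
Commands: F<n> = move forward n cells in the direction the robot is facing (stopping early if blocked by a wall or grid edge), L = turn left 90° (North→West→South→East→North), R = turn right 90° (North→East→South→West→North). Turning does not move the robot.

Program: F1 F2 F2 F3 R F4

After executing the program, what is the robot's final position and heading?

Start: (x=1, y=2), facing West
  F1: move forward 1, now at (x=0, y=2)
  F2: move forward 0/2 (blocked), now at (x=0, y=2)
  F2: move forward 0/2 (blocked), now at (x=0, y=2)
  F3: move forward 0/3 (blocked), now at (x=0, y=2)
  R: turn right, now facing North
  F4: move forward 2/4 (blocked), now at (x=0, y=0)
Final: (x=0, y=0), facing North

Answer: Final position: (x=0, y=0), facing North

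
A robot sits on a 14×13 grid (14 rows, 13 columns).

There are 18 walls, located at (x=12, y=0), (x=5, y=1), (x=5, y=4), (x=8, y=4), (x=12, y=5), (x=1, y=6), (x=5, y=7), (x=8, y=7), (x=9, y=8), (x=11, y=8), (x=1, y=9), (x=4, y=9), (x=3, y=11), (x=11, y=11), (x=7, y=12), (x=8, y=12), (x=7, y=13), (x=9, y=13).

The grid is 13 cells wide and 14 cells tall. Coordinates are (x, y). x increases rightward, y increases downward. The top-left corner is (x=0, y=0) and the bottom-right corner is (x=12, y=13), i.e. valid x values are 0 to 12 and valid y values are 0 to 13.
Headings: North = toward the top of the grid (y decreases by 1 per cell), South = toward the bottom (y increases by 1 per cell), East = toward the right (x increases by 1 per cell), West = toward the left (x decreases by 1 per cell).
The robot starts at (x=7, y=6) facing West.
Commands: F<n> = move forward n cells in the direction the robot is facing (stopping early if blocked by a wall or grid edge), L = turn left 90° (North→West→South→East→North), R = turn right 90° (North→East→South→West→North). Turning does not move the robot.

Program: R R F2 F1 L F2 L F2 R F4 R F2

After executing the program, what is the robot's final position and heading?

Start: (x=7, y=6), facing West
  R: turn right, now facing North
  R: turn right, now facing East
  F2: move forward 2, now at (x=9, y=6)
  F1: move forward 1, now at (x=10, y=6)
  L: turn left, now facing North
  F2: move forward 2, now at (x=10, y=4)
  L: turn left, now facing West
  F2: move forward 1/2 (blocked), now at (x=9, y=4)
  R: turn right, now facing North
  F4: move forward 4, now at (x=9, y=0)
  R: turn right, now facing East
  F2: move forward 2, now at (x=11, y=0)
Final: (x=11, y=0), facing East

Answer: Final position: (x=11, y=0), facing East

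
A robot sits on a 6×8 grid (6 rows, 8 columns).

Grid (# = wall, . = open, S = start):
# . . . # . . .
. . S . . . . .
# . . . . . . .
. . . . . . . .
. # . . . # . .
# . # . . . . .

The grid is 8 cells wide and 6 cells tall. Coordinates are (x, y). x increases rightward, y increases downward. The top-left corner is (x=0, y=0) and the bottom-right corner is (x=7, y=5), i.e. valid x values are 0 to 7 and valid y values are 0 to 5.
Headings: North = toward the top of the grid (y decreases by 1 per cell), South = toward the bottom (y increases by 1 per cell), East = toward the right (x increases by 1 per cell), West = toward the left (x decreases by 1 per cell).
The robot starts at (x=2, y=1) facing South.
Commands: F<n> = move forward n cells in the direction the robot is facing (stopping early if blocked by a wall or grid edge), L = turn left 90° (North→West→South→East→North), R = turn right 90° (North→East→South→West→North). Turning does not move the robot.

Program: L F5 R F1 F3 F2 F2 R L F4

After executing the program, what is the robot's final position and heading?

Start: (x=2, y=1), facing South
  L: turn left, now facing East
  F5: move forward 5, now at (x=7, y=1)
  R: turn right, now facing South
  F1: move forward 1, now at (x=7, y=2)
  F3: move forward 3, now at (x=7, y=5)
  F2: move forward 0/2 (blocked), now at (x=7, y=5)
  F2: move forward 0/2 (blocked), now at (x=7, y=5)
  R: turn right, now facing West
  L: turn left, now facing South
  F4: move forward 0/4 (blocked), now at (x=7, y=5)
Final: (x=7, y=5), facing South

Answer: Final position: (x=7, y=5), facing South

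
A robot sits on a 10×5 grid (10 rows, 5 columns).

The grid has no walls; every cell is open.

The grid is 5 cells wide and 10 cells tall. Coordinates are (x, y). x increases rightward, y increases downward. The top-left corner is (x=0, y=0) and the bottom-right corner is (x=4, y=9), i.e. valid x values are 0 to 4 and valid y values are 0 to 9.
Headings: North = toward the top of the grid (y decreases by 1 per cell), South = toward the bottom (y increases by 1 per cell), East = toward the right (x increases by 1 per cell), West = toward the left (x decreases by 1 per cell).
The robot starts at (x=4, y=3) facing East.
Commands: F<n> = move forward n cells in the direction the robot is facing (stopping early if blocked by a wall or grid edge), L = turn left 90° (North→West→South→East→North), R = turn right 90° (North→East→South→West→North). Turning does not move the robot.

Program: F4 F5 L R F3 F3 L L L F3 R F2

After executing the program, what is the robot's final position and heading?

Answer: Final position: (x=2, y=6), facing West

Derivation:
Start: (x=4, y=3), facing East
  F4: move forward 0/4 (blocked), now at (x=4, y=3)
  F5: move forward 0/5 (blocked), now at (x=4, y=3)
  L: turn left, now facing North
  R: turn right, now facing East
  F3: move forward 0/3 (blocked), now at (x=4, y=3)
  F3: move forward 0/3 (blocked), now at (x=4, y=3)
  L: turn left, now facing North
  L: turn left, now facing West
  L: turn left, now facing South
  F3: move forward 3, now at (x=4, y=6)
  R: turn right, now facing West
  F2: move forward 2, now at (x=2, y=6)
Final: (x=2, y=6), facing West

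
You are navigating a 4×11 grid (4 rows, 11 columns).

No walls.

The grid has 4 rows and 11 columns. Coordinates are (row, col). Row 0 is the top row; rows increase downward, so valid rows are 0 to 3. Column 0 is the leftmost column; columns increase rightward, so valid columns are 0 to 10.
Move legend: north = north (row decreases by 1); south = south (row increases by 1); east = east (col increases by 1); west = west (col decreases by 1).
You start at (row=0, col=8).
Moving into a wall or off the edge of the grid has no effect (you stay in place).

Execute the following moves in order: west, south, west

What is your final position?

Answer: Final position: (row=1, col=6)

Derivation:
Start: (row=0, col=8)
  west (west): (row=0, col=8) -> (row=0, col=7)
  south (south): (row=0, col=7) -> (row=1, col=7)
  west (west): (row=1, col=7) -> (row=1, col=6)
Final: (row=1, col=6)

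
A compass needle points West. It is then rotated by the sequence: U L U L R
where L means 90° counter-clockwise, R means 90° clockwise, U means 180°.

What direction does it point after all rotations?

Answer: Final heading: South

Derivation:
Start: West
  U (U-turn (180°)) -> East
  L (left (90° counter-clockwise)) -> North
  U (U-turn (180°)) -> South
  L (left (90° counter-clockwise)) -> East
  R (right (90° clockwise)) -> South
Final: South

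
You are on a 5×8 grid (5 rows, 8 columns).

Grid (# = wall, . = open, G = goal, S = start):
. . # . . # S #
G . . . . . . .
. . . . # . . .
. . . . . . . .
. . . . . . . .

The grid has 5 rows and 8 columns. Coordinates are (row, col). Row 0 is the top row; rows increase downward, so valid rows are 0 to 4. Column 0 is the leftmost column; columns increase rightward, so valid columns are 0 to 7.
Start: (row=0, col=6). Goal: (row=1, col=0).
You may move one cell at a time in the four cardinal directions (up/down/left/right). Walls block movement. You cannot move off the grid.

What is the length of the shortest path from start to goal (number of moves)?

Answer: Shortest path length: 7

Derivation:
BFS from (row=0, col=6) until reaching (row=1, col=0):
  Distance 0: (row=0, col=6)
  Distance 1: (row=1, col=6)
  Distance 2: (row=1, col=5), (row=1, col=7), (row=2, col=6)
  Distance 3: (row=1, col=4), (row=2, col=5), (row=2, col=7), (row=3, col=6)
  Distance 4: (row=0, col=4), (row=1, col=3), (row=3, col=5), (row=3, col=7), (row=4, col=6)
  Distance 5: (row=0, col=3), (row=1, col=2), (row=2, col=3), (row=3, col=4), (row=4, col=5), (row=4, col=7)
  Distance 6: (row=1, col=1), (row=2, col=2), (row=3, col=3), (row=4, col=4)
  Distance 7: (row=0, col=1), (row=1, col=0), (row=2, col=1), (row=3, col=2), (row=4, col=3)  <- goal reached here
One shortest path (7 moves): (row=0, col=6) -> (row=1, col=6) -> (row=1, col=5) -> (row=1, col=4) -> (row=1, col=3) -> (row=1, col=2) -> (row=1, col=1) -> (row=1, col=0)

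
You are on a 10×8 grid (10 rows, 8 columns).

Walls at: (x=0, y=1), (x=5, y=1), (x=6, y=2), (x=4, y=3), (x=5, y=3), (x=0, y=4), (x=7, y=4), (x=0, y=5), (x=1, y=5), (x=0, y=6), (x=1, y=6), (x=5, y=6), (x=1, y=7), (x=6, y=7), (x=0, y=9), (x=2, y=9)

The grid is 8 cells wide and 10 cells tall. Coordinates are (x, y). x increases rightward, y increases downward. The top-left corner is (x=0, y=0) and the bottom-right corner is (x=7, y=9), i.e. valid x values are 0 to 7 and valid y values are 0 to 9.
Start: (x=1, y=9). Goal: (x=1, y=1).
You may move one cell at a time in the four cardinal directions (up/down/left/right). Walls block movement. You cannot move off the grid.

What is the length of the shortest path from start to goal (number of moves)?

Answer: Shortest path length: 10

Derivation:
BFS from (x=1, y=9) until reaching (x=1, y=1):
  Distance 0: (x=1, y=9)
  Distance 1: (x=1, y=8)
  Distance 2: (x=0, y=8), (x=2, y=8)
  Distance 3: (x=0, y=7), (x=2, y=7), (x=3, y=8)
  Distance 4: (x=2, y=6), (x=3, y=7), (x=4, y=8), (x=3, y=9)
  Distance 5: (x=2, y=5), (x=3, y=6), (x=4, y=7), (x=5, y=8), (x=4, y=9)
  Distance 6: (x=2, y=4), (x=3, y=5), (x=4, y=6), (x=5, y=7), (x=6, y=8), (x=5, y=9)
  Distance 7: (x=2, y=3), (x=1, y=4), (x=3, y=4), (x=4, y=5), (x=7, y=8), (x=6, y=9)
  Distance 8: (x=2, y=2), (x=1, y=3), (x=3, y=3), (x=4, y=4), (x=5, y=5), (x=7, y=7), (x=7, y=9)
  Distance 9: (x=2, y=1), (x=1, y=2), (x=3, y=2), (x=0, y=3), (x=5, y=4), (x=6, y=5), (x=7, y=6)
  Distance 10: (x=2, y=0), (x=1, y=1), (x=3, y=1), (x=0, y=2), (x=4, y=2), (x=6, y=4), (x=7, y=5), (x=6, y=6)  <- goal reached here
One shortest path (10 moves): (x=1, y=9) -> (x=1, y=8) -> (x=2, y=8) -> (x=2, y=7) -> (x=2, y=6) -> (x=2, y=5) -> (x=2, y=4) -> (x=1, y=4) -> (x=1, y=3) -> (x=1, y=2) -> (x=1, y=1)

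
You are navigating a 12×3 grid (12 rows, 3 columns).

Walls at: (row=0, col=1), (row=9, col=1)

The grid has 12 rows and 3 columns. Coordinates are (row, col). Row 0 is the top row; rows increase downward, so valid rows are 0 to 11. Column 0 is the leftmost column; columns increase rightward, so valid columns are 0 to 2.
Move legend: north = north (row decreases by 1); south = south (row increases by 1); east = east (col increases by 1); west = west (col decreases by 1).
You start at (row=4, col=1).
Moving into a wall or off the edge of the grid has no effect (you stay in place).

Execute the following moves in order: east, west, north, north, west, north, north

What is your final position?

Start: (row=4, col=1)
  east (east): (row=4, col=1) -> (row=4, col=2)
  west (west): (row=4, col=2) -> (row=4, col=1)
  north (north): (row=4, col=1) -> (row=3, col=1)
  north (north): (row=3, col=1) -> (row=2, col=1)
  west (west): (row=2, col=1) -> (row=2, col=0)
  north (north): (row=2, col=0) -> (row=1, col=0)
  north (north): (row=1, col=0) -> (row=0, col=0)
Final: (row=0, col=0)

Answer: Final position: (row=0, col=0)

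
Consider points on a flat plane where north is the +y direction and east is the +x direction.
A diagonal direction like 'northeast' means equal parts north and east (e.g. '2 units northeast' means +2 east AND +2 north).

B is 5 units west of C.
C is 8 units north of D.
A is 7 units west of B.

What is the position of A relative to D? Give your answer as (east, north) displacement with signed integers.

Answer: A is at (east=-12, north=8) relative to D.

Derivation:
Place D at the origin (east=0, north=0).
  C is 8 units north of D: delta (east=+0, north=+8); C at (east=0, north=8).
  B is 5 units west of C: delta (east=-5, north=+0); B at (east=-5, north=8).
  A is 7 units west of B: delta (east=-7, north=+0); A at (east=-12, north=8).
Therefore A relative to D: (east=-12, north=8).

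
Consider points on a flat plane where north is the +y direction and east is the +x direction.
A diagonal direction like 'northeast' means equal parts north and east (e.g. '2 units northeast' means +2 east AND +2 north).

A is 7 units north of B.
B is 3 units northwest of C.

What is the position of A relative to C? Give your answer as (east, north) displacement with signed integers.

Place C at the origin (east=0, north=0).
  B is 3 units northwest of C: delta (east=-3, north=+3); B at (east=-3, north=3).
  A is 7 units north of B: delta (east=+0, north=+7); A at (east=-3, north=10).
Therefore A relative to C: (east=-3, north=10).

Answer: A is at (east=-3, north=10) relative to C.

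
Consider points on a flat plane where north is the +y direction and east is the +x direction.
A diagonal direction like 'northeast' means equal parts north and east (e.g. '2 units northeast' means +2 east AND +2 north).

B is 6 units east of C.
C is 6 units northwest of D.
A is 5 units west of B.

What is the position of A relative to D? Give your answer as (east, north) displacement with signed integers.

Answer: A is at (east=-5, north=6) relative to D.

Derivation:
Place D at the origin (east=0, north=0).
  C is 6 units northwest of D: delta (east=-6, north=+6); C at (east=-6, north=6).
  B is 6 units east of C: delta (east=+6, north=+0); B at (east=0, north=6).
  A is 5 units west of B: delta (east=-5, north=+0); A at (east=-5, north=6).
Therefore A relative to D: (east=-5, north=6).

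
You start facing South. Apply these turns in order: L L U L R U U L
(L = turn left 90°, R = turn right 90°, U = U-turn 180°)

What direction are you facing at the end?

Start: South
  L (left (90° counter-clockwise)) -> East
  L (left (90° counter-clockwise)) -> North
  U (U-turn (180°)) -> South
  L (left (90° counter-clockwise)) -> East
  R (right (90° clockwise)) -> South
  U (U-turn (180°)) -> North
  U (U-turn (180°)) -> South
  L (left (90° counter-clockwise)) -> East
Final: East

Answer: Final heading: East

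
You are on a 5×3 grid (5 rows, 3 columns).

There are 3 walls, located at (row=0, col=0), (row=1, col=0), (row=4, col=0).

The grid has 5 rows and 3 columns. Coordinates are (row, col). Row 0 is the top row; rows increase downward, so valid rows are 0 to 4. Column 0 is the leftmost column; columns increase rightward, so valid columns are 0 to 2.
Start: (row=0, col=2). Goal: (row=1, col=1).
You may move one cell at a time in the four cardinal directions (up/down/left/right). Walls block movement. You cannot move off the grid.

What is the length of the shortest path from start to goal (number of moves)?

Answer: Shortest path length: 2

Derivation:
BFS from (row=0, col=2) until reaching (row=1, col=1):
  Distance 0: (row=0, col=2)
  Distance 1: (row=0, col=1), (row=1, col=2)
  Distance 2: (row=1, col=1), (row=2, col=2)  <- goal reached here
One shortest path (2 moves): (row=0, col=2) -> (row=0, col=1) -> (row=1, col=1)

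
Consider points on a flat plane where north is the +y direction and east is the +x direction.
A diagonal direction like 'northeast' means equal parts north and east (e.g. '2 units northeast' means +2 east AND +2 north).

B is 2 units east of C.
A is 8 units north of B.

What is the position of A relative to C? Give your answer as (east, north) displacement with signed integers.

Answer: A is at (east=2, north=8) relative to C.

Derivation:
Place C at the origin (east=0, north=0).
  B is 2 units east of C: delta (east=+2, north=+0); B at (east=2, north=0).
  A is 8 units north of B: delta (east=+0, north=+8); A at (east=2, north=8).
Therefore A relative to C: (east=2, north=8).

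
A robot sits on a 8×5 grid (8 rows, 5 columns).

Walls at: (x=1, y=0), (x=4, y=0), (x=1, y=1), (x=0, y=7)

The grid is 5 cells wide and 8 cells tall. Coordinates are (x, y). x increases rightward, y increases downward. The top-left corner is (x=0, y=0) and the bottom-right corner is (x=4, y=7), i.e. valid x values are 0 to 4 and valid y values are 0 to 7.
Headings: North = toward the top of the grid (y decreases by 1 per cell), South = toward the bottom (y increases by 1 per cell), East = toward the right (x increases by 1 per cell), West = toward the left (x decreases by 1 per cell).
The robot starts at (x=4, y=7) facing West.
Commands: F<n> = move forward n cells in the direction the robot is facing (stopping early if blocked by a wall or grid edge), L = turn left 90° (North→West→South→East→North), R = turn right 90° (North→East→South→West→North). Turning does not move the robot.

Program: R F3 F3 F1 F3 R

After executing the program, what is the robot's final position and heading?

Answer: Final position: (x=4, y=1), facing East

Derivation:
Start: (x=4, y=7), facing West
  R: turn right, now facing North
  F3: move forward 3, now at (x=4, y=4)
  F3: move forward 3, now at (x=4, y=1)
  F1: move forward 0/1 (blocked), now at (x=4, y=1)
  F3: move forward 0/3 (blocked), now at (x=4, y=1)
  R: turn right, now facing East
Final: (x=4, y=1), facing East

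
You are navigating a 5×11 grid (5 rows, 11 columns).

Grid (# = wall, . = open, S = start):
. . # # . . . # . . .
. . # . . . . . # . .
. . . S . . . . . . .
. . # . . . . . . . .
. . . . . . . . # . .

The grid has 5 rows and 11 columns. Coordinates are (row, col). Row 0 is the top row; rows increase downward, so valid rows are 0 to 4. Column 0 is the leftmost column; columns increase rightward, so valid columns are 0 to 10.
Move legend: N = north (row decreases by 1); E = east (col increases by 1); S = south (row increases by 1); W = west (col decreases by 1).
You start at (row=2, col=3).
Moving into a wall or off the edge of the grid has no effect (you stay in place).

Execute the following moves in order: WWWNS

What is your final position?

Answer: Final position: (row=2, col=0)

Derivation:
Start: (row=2, col=3)
  W (west): (row=2, col=3) -> (row=2, col=2)
  W (west): (row=2, col=2) -> (row=2, col=1)
  W (west): (row=2, col=1) -> (row=2, col=0)
  N (north): (row=2, col=0) -> (row=1, col=0)
  S (south): (row=1, col=0) -> (row=2, col=0)
Final: (row=2, col=0)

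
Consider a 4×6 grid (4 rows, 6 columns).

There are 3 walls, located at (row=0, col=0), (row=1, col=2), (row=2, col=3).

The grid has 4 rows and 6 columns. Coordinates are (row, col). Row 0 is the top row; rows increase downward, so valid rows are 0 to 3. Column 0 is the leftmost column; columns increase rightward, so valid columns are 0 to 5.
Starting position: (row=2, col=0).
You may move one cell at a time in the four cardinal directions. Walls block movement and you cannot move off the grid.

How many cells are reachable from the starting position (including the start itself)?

Answer: Reachable cells: 21

Derivation:
BFS flood-fill from (row=2, col=0):
  Distance 0: (row=2, col=0)
  Distance 1: (row=1, col=0), (row=2, col=1), (row=3, col=0)
  Distance 2: (row=1, col=1), (row=2, col=2), (row=3, col=1)
  Distance 3: (row=0, col=1), (row=3, col=2)
  Distance 4: (row=0, col=2), (row=3, col=3)
  Distance 5: (row=0, col=3), (row=3, col=4)
  Distance 6: (row=0, col=4), (row=1, col=3), (row=2, col=4), (row=3, col=5)
  Distance 7: (row=0, col=5), (row=1, col=4), (row=2, col=5)
  Distance 8: (row=1, col=5)
Total reachable: 21 (grid has 21 open cells total)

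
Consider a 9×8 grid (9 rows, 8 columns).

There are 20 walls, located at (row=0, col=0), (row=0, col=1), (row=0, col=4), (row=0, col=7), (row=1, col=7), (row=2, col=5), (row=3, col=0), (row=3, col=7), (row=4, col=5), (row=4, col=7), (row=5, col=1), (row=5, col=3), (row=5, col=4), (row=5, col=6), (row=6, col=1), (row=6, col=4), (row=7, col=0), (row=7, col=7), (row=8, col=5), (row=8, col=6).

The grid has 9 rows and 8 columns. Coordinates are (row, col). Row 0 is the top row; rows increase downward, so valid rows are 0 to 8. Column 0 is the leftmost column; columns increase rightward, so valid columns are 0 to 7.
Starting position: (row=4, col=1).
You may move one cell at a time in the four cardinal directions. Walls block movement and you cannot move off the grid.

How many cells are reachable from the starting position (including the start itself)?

Answer: Reachable cells: 51

Derivation:
BFS flood-fill from (row=4, col=1):
  Distance 0: (row=4, col=1)
  Distance 1: (row=3, col=1), (row=4, col=0), (row=4, col=2)
  Distance 2: (row=2, col=1), (row=3, col=2), (row=4, col=3), (row=5, col=0), (row=5, col=2)
  Distance 3: (row=1, col=1), (row=2, col=0), (row=2, col=2), (row=3, col=3), (row=4, col=4), (row=6, col=0), (row=6, col=2)
  Distance 4: (row=1, col=0), (row=1, col=2), (row=2, col=3), (row=3, col=4), (row=6, col=3), (row=7, col=2)
  Distance 5: (row=0, col=2), (row=1, col=3), (row=2, col=4), (row=3, col=5), (row=7, col=1), (row=7, col=3), (row=8, col=2)
  Distance 6: (row=0, col=3), (row=1, col=4), (row=3, col=6), (row=7, col=4), (row=8, col=1), (row=8, col=3)
  Distance 7: (row=1, col=5), (row=2, col=6), (row=4, col=6), (row=7, col=5), (row=8, col=0), (row=8, col=4)
  Distance 8: (row=0, col=5), (row=1, col=6), (row=2, col=7), (row=6, col=5), (row=7, col=6)
  Distance 9: (row=0, col=6), (row=5, col=5), (row=6, col=6)
  Distance 10: (row=6, col=7)
  Distance 11: (row=5, col=7)
Total reachable: 51 (grid has 52 open cells total)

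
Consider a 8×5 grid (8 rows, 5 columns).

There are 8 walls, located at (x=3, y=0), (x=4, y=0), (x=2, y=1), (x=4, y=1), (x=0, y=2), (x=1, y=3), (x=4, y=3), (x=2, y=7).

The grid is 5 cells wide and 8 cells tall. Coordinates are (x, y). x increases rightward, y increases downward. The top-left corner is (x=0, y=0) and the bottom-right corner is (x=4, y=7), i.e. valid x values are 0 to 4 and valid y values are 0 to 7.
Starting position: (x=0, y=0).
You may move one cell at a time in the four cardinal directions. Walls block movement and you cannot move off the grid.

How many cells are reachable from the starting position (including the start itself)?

Answer: Reachable cells: 32

Derivation:
BFS flood-fill from (x=0, y=0):
  Distance 0: (x=0, y=0)
  Distance 1: (x=1, y=0), (x=0, y=1)
  Distance 2: (x=2, y=0), (x=1, y=1)
  Distance 3: (x=1, y=2)
  Distance 4: (x=2, y=2)
  Distance 5: (x=3, y=2), (x=2, y=3)
  Distance 6: (x=3, y=1), (x=4, y=2), (x=3, y=3), (x=2, y=4)
  Distance 7: (x=1, y=4), (x=3, y=4), (x=2, y=5)
  Distance 8: (x=0, y=4), (x=4, y=4), (x=1, y=5), (x=3, y=5), (x=2, y=6)
  Distance 9: (x=0, y=3), (x=0, y=5), (x=4, y=5), (x=1, y=6), (x=3, y=6)
  Distance 10: (x=0, y=6), (x=4, y=6), (x=1, y=7), (x=3, y=7)
  Distance 11: (x=0, y=7), (x=4, y=7)
Total reachable: 32 (grid has 32 open cells total)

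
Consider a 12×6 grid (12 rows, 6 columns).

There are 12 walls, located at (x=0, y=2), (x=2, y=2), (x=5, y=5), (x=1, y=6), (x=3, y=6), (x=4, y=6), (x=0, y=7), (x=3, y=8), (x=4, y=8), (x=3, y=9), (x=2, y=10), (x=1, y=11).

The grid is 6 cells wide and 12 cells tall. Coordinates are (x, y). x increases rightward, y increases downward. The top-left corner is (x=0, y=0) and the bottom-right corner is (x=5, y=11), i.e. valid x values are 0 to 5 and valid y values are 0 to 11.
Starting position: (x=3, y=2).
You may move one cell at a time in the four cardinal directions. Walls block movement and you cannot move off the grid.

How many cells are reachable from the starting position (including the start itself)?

BFS flood-fill from (x=3, y=2):
  Distance 0: (x=3, y=2)
  Distance 1: (x=3, y=1), (x=4, y=2), (x=3, y=3)
  Distance 2: (x=3, y=0), (x=2, y=1), (x=4, y=1), (x=5, y=2), (x=2, y=3), (x=4, y=3), (x=3, y=4)
  Distance 3: (x=2, y=0), (x=4, y=0), (x=1, y=1), (x=5, y=1), (x=1, y=3), (x=5, y=3), (x=2, y=4), (x=4, y=4), (x=3, y=5)
  Distance 4: (x=1, y=0), (x=5, y=0), (x=0, y=1), (x=1, y=2), (x=0, y=3), (x=1, y=4), (x=5, y=4), (x=2, y=5), (x=4, y=5)
  Distance 5: (x=0, y=0), (x=0, y=4), (x=1, y=5), (x=2, y=6)
  Distance 6: (x=0, y=5), (x=2, y=7)
  Distance 7: (x=0, y=6), (x=1, y=7), (x=3, y=7), (x=2, y=8)
  Distance 8: (x=4, y=7), (x=1, y=8), (x=2, y=9)
  Distance 9: (x=5, y=7), (x=0, y=8), (x=1, y=9)
  Distance 10: (x=5, y=6), (x=5, y=8), (x=0, y=9), (x=1, y=10)
  Distance 11: (x=5, y=9), (x=0, y=10)
  Distance 12: (x=4, y=9), (x=5, y=10), (x=0, y=11)
  Distance 13: (x=4, y=10), (x=5, y=11)
  Distance 14: (x=3, y=10), (x=4, y=11)
  Distance 15: (x=3, y=11)
  Distance 16: (x=2, y=11)
Total reachable: 60 (grid has 60 open cells total)

Answer: Reachable cells: 60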